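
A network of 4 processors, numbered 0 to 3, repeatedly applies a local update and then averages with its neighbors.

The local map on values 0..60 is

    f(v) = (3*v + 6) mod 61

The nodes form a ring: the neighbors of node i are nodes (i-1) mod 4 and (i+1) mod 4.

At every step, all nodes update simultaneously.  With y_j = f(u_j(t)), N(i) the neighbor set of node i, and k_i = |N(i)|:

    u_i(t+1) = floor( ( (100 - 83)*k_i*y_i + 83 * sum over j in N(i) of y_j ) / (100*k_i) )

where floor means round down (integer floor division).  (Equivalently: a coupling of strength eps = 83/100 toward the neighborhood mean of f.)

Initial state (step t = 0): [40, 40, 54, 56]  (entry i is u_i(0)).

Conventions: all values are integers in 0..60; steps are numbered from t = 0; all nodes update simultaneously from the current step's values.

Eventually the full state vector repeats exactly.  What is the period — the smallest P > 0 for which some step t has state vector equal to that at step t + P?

Answer: 10
Key observation: The state at step 44, [20, 20, 20, 20], reappears at step 54 — and no state repeats earlier — so the cycle the system enters has period 10.

Derivation:
t=0: [40, 40, 54, 56]
t=1: [23, 21, 31, 29]
t=2: [18, 22, 23, 27]
t=3: [25, 32, 17, 35]
t=4: [41, 38, 47, 40]
t=5: [27, 23, 30, 13]
t=6: [28, 27, 30, 32]
t=7: [32, 30, 33, 33]
t=8: [39, 41, 40, 42]
t=9: [7, 3, 7, 3]
t=10: [17, 24, 17, 24]
t=11: [23, 50, 23, 50]
t=12: [30, 17, 30, 17]
t=13: [53, 38, 53, 38]
t=14: [56, 45, 56, 45]
t=15: [24, 46, 24, 46]
t=16: [21, 17, 21, 17]
t=17: [48, 16, 48, 16]
t=18: [49, 32, 49, 32]
t=19: [39, 32, 39, 32]
t=20: [34, 7, 34, 7]
t=21: [30, 43, 30, 43]
t=22: [16, 31, 16, 31]
t=23: [40, 51, 40, 51]
t=24: [31, 9, 31, 9]
t=25: [33, 37, 33, 37]
t=26: [53, 46, 53, 46]
t=27: [25, 39, 25, 39]
t=28: [4, 16, 4, 16]
t=29: [47, 24, 47, 24]
t=30: [18, 23, 18, 23]
t=31: [21, 52, 21, 52]
t=32: [34, 13, 34, 13]
t=33: [45, 46, 45, 46]
t=34: [21, 19, 21, 19]
t=35: [3, 6, 3, 6]
t=36: [22, 16, 22, 16]
t=37: [46, 18, 46, 18]
t=38: [53, 28, 53, 28]
t=39: [31, 40, 31, 40]
t=40: [9, 32, 9, 32]
t=41: [39, 34, 39, 34]
t=42: [39, 8, 39, 8]
t=43: [25, 5, 25, 5]
t=44: [20, 20, 20, 20]
t=45: [5, 5, 5, 5]
t=46: [21, 21, 21, 21]
t=47: [8, 8, 8, 8]
t=48: [30, 30, 30, 30]
t=49: [35, 35, 35, 35]
t=50: [50, 50, 50, 50]
t=51: [34, 34, 34, 34]
t=52: [47, 47, 47, 47]
t=53: [25, 25, 25, 25]
t=54: [20, 20, 20, 20]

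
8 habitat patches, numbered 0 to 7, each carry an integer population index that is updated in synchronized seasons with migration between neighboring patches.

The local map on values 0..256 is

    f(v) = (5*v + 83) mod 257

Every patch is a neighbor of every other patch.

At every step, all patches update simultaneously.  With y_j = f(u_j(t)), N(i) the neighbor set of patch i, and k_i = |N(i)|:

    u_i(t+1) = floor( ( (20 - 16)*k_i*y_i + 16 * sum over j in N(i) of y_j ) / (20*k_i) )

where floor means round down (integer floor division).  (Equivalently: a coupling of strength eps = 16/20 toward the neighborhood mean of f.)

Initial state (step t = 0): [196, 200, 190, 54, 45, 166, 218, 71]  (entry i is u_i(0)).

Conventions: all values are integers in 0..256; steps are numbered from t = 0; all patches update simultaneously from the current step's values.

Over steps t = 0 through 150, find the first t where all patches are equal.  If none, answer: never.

Answer: 9
Key observation: Synchronization is absorbing here: once all patches are equal they stay equal, and step 9 is the first all-equal step.

Derivation:
t=0: [196, 200, 190, 54, 45, 166, 218, 71]  (not all equal)
t=1: [84, 85, 81, 89, 85, 93, 93, 96]  (not all equal)
t=2: [147, 148, 146, 128, 148, 129, 129, 131]  (not all equal)
t=3: [124, 124, 124, 138, 124, 138, 138, 139]  (not all equal)
t=4: [104, 104, 104, 88, 104, 88, 88, 88]  (not all equal)
t=5: [52, 52, 52, 45, 52, 45, 45, 45]  (not all equal)
t=6: [70, 70, 70, 67, 70, 67, 67, 67]  (not all equal)
t=7: [169, 169, 169, 167, 169, 167, 167, 167]  (not all equal)
t=8: [152, 152, 152, 151, 152, 151, 151, 151]  (not all equal)
t=9: [69, 69, 69, 69, 69, 69, 69, 69]  (all equal)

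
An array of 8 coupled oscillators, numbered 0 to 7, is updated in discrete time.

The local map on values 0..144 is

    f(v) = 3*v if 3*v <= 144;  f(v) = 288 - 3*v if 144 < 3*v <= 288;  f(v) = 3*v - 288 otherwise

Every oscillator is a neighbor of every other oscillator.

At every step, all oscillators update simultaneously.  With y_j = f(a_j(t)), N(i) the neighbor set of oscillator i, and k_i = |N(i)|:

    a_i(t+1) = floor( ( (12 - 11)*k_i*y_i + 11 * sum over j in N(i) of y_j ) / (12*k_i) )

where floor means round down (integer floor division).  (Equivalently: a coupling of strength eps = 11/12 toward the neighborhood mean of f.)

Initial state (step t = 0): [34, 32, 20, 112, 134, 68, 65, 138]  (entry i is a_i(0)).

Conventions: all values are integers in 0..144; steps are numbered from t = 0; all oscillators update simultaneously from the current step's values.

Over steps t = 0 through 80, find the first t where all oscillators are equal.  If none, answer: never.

Answer: 2
Key observation: Synchronization is absorbing here: once all oscillators are equal they stay equal, and step 2 is the first all-equal step.

Derivation:
t=0: [34, 32, 20, 112, 134, 68, 65, 138]  (not all equal)
t=1: [89, 90, 91, 92, 89, 90, 90, 88]  (not all equal)
t=2: [18, 18, 18, 18, 18, 18, 18, 18]  (all equal)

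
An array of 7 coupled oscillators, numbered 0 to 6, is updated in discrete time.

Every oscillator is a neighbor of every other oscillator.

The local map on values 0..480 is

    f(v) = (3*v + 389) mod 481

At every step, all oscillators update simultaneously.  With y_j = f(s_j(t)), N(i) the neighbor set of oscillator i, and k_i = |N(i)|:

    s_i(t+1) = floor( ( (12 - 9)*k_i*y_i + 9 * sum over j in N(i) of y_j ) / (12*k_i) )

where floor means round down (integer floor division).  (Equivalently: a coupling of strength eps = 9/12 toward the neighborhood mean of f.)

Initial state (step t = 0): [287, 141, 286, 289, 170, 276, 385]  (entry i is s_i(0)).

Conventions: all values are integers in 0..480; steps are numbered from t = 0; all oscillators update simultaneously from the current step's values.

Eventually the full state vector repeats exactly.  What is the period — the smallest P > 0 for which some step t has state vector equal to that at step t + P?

Answer: 18
Key observation: The state at step 6, [419, 419, 419, 419, 419, 419, 419], reappears at step 24 — and no state repeats earlier — so the cycle the system enters has period 18.

Derivation:
t=0: [287, 141, 286, 289, 170, 276, 385]
t=1: [282, 287, 282, 283, 298, 278, 259]
t=2: [271, 273, 271, 271, 277, 269, 262]
t=3: [238, 239, 238, 238, 241, 238, 235]
t=4: [141, 141, 141, 141, 142, 141, 140]
t=5: [331, 331, 331, 331, 331, 331, 330]
t=6: [419, 419, 419, 419, 419, 419, 419]
t=7: [203, 203, 203, 203, 203, 203, 203]
t=8: [36, 36, 36, 36, 36, 36, 36]
t=9: [16, 16, 16, 16, 16, 16, 16]
t=10: [437, 437, 437, 437, 437, 437, 437]
t=11: [257, 257, 257, 257, 257, 257, 257]
t=12: [198, 198, 198, 198, 198, 198, 198]
t=13: [21, 21, 21, 21, 21, 21, 21]
t=14: [452, 452, 452, 452, 452, 452, 452]
t=15: [302, 302, 302, 302, 302, 302, 302]
t=16: [333, 333, 333, 333, 333, 333, 333]
t=17: [426, 426, 426, 426, 426, 426, 426]
t=18: [224, 224, 224, 224, 224, 224, 224]
t=19: [99, 99, 99, 99, 99, 99, 99]
t=20: [205, 205, 205, 205, 205, 205, 205]
t=21: [42, 42, 42, 42, 42, 42, 42]
t=22: [34, 34, 34, 34, 34, 34, 34]
t=23: [10, 10, 10, 10, 10, 10, 10]
t=24: [419, 419, 419, 419, 419, 419, 419]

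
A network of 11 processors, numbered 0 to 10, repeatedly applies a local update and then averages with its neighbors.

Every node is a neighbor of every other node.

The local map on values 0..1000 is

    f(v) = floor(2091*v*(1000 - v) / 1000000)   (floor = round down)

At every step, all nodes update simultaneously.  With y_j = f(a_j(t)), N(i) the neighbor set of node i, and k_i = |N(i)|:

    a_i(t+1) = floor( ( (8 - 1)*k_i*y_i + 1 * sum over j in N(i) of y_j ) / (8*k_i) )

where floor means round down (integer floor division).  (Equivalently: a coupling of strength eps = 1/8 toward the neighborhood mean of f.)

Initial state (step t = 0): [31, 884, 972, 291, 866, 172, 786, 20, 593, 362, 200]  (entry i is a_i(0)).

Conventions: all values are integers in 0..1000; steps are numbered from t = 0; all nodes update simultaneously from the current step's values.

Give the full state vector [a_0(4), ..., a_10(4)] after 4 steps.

Simulating step by step:
t=0: [31, 884, 972, 291, 866, 172, 786, 20, 593, 362, 200]
t=1: [91, 222, 85, 409, 246, 293, 340, 72, 472, 453, 325]
t=2: [199, 362, 191, 487, 385, 425, 456, 171, 500, 498, 446]
t=3: [350, 478, 341, 513, 489, 502, 509, 318, 513, 513, 508]
t=4: [479, 519, 474, 519, 519, 519, 519, 460, 519, 519, 519]

Answer: [479, 519, 474, 519, 519, 519, 519, 460, 519, 519, 519]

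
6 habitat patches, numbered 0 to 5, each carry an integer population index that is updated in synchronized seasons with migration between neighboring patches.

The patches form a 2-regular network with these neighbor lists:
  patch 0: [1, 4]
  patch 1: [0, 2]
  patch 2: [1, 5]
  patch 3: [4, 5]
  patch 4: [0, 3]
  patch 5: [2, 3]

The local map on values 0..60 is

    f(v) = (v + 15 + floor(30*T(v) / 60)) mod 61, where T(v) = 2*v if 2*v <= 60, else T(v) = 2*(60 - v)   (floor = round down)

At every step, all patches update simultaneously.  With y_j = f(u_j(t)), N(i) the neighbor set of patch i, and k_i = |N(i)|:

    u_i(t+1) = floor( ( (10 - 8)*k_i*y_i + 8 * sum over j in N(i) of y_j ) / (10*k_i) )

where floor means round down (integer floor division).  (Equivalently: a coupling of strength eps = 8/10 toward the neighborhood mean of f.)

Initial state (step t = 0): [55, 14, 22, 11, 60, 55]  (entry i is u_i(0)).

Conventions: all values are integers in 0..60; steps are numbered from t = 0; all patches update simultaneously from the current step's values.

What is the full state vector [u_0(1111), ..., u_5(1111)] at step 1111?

Simulating step by step:
t=0: [55, 14, 22, 11, 60, 55]
t=1: [25, 37, 34, 18, 23, 41]
t=2: [6, 10, 14, 15, 22, 28]
t=3: [43, 35, 26, 36, 40, 37]
t=4: [14, 10, 12, 14, 14, 10]
t=5: [39, 39, 35, 39, 43, 39]
t=6: [14, 14, 14, 14, 14, 14]
t=7: [43, 43, 43, 43, 43, 43]
t=8: [14, 14, 14, 14, 14, 14]

Answer: [43, 43, 43, 43, 43, 43]
Key observation: The state at step 6, [14, 14, 14, 14, 14, 14], reappears at step 8: the system is in a cycle of period 2 from step 6 on.  Therefore the state at step 1111 equals the state at step 6 + ((1111 - 6) mod 2) = 7, which is [43, 43, 43, 43, 43, 43].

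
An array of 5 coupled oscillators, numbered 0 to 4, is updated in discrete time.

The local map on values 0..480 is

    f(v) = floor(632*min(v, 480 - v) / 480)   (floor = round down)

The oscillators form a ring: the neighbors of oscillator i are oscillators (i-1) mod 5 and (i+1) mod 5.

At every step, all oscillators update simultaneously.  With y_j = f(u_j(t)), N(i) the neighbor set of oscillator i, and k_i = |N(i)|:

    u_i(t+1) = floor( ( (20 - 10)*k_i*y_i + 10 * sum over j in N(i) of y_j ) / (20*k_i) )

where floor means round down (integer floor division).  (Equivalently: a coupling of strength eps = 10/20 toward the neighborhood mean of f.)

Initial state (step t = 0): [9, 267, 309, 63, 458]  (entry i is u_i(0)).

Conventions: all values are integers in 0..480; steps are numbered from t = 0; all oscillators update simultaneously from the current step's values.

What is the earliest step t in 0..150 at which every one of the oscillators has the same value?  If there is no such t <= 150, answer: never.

Simulating step by step:
t=0: [9, 267, 309, 63, 458]  (not all equal)
t=1: [82, 199, 203, 104, 37]  (not all equal)
t=2: [131, 224, 233, 146, 84]  (not all equal)
t=3: [187, 266, 274, 200, 146]  (not all equal)
t=4: [241, 269, 271, 247, 223]  (not all equal)
t=5: [299, 285, 283, 295, 301]  (not all equal)
t=6: [241, 252, 254, 245, 237]  (not all equal)
t=7: [310, 302, 300, 306, 311]  (not all equal)
t=8: [225, 232, 234, 229, 224]  (not all equal)
t=9: [297, 303, 305, 301, 296]  (not all equal)
t=10: [238, 234, 232, 235, 239]  (not all equal)
t=11: [312, 308, 306, 309, 312]  (not all equal)
t=12: [222, 225, 227, 225, 222]  (not all equal)
t=13: [293, 295, 297, 295, 293]  (not all equal)
t=14: [245, 243, 241, 243, 245]  (not all equal)
t=15: [309, 311, 313, 311, 309]  (not all equal)
t=16: [224, 222, 220, 222, 224]  (not all equal)
t=17: [293, 291, 290, 291, 293]  (not all equal)
t=18: [246, 248, 249, 248, 246]  (not all equal)
t=19: [307, 305, 304, 305, 307]  (not all equal)
t=20: [227, 229, 230, 229, 227]  (not all equal)
t=21: [298, 300, 301, 300, 298]  (not all equal)
t=22: [238, 237, 236, 237, 238]  (not all equal)
t=23: [312, 311, 311, 311, 312]  (not all equal)
t=24: [221, 221, 222, 221, 221]  (not all equal)
t=25: [290, 290, 291, 290, 290]  (not all equal)
t=26: [250, 249, 249, 249, 250]  (not all equal)
t=27: [302, 303, 304, 303, 302]  (not all equal)
t=28: [233, 232, 232, 232, 233]  (not all equal)
t=29: [305, 305, 305, 305, 305]  (all equal)

Answer: 29
Key observation: Synchronization is absorbing here: once all oscillators are equal they stay equal, and step 29 is the first all-equal step.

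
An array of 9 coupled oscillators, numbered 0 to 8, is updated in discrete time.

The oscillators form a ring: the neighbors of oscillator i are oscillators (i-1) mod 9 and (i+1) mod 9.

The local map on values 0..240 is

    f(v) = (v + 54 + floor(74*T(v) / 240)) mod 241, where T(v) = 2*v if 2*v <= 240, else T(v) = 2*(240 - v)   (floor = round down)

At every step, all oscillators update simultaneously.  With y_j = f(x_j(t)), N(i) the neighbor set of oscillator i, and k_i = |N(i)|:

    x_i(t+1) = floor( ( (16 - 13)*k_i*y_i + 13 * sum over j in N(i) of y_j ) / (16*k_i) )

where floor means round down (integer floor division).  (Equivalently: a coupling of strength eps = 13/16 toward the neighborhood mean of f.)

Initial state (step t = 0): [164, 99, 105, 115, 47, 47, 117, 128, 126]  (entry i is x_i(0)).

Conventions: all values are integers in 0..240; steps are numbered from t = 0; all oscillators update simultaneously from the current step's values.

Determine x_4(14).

Simulating step by step:
t=0: [164, 99, 105, 115, 47, 47, 117, 128, 126]
t=1: [94, 140, 225, 187, 173, 77, 56, 6, 15]
t=2: [75, 105, 27, 36, 90, 102, 124, 102, 123]
t=3: [126, 152, 154, 141, 171, 124, 178, 47, 161]
t=4: [18, 15, 17, 21, 14, 23, 61, 44, 60]
t=5: [108, 81, 82, 80, 86, 109, 116, 146, 112]
t=6: [212, 202, 183, 188, 203, 121, 99, 98, 143]
t=7: [29, 36, 34, 34, 23, 103, 129, 132, 106]
t=8: [155, 105, 109, 101, 150, 82, 95, 97, 87]
t=9: [173, 143, 221, 141, 167, 126, 199, 202, 129]
t=10: [15, 32, 20, 31, 14, 26, 26, 26, 28]
t=11: [97, 86, 101, 85, 95, 87, 96, 97, 89]
t=12: [197, 209, 196, 208, 195, 205, 203, 204, 207]
t=13: [39, 36, 39, 36, 38, 36, 38, 39, 37]
t=14: [113, 116, 112, 115, 112, 114, 114, 114, 116]

Answer: x_4(14) = 112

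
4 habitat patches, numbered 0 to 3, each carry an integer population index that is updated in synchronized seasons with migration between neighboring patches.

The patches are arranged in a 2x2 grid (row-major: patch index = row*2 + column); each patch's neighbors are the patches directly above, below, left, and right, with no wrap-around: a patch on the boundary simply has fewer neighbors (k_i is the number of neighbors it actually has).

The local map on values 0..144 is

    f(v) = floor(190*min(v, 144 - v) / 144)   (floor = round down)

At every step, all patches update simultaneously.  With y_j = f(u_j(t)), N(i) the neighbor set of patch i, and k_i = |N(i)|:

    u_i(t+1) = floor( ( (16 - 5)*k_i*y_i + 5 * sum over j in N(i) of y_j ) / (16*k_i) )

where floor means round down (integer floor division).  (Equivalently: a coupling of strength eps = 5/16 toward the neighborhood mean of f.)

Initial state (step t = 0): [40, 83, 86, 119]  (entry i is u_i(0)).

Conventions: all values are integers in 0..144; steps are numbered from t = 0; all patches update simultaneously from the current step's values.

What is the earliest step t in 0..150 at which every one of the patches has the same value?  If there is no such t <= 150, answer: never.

Answer: 14
Key observation: Synchronization is absorbing here: once all patches are equal they stay equal, and step 14 is the first all-equal step.

Derivation:
t=0: [40, 83, 86, 119]  (not all equal)
t=1: [60, 68, 65, 46]  (not all equal)
t=2: [81, 82, 80, 68]  (not all equal)
t=3: [82, 82, 84, 86]  (not all equal)
t=4: [80, 80, 78, 77]  (not all equal)
t=5: [84, 84, 86, 87]  (not all equal)
t=6: [78, 78, 76, 75]  (not all equal)
t=7: [87, 87, 89, 90]  (not all equal)
t=8: [74, 74, 72, 71]  (not all equal)
t=9: [92, 92, 94, 93]  (not all equal)
t=10: [67, 67, 65, 66]  (not all equal)
t=11: [87, 87, 85, 86]  (not all equal)
t=12: [75, 75, 76, 76]  (not all equal)
t=13: [90, 90, 89, 89]  (not all equal)
t=14: [71, 71, 71, 71]  (all equal)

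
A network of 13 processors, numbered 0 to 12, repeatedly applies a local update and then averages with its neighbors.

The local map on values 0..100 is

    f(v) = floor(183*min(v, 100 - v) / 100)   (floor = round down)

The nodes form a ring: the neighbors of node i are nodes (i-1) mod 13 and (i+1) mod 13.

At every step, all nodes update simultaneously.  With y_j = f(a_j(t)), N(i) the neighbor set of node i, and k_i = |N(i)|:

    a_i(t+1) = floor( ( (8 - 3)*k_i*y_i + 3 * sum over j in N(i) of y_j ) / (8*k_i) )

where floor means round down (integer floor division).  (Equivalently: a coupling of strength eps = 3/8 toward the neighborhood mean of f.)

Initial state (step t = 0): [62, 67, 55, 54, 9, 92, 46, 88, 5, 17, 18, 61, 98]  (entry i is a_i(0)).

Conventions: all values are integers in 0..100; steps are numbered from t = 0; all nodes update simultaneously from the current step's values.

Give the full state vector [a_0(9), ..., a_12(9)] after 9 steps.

Answer: [33, 28, 32, 39, 45, 56, 60, 52, 51, 58, 52, 47, 42]

Derivation:
t=0: [62, 67, 55, 54, 9, 92, 46, 88, 5, 17, 18, 61, 98]
t=1: [54, 65, 78, 70, 28, 27, 59, 30, 15, 27, 39, 50, 28]
t=2: [74, 63, 47, 50, 51, 54, 66, 52, 36, 49, 70, 79, 64]
t=3: [54, 66, 83, 89, 88, 80, 70, 78, 73, 77, 57, 46, 56]
t=4: [79, 60, 34, 22, 23, 36, 48, 44, 46, 50, 72, 82, 81]
t=5: [43, 64, 59, 44, 45, 64, 81, 82, 84, 82, 54, 35, 34]
t=6: [72, 69, 74, 79, 78, 62, 39, 31, 30, 41, 70, 67, 65]
t=7: [54, 53, 47, 40, 45, 63, 67, 58, 58, 67, 59, 59, 60]
t=8: [82, 85, 83, 77, 77, 68, 64, 73, 73, 65, 72, 74, 75]
t=9: [33, 28, 32, 39, 45, 56, 60, 52, 51, 58, 52, 47, 42]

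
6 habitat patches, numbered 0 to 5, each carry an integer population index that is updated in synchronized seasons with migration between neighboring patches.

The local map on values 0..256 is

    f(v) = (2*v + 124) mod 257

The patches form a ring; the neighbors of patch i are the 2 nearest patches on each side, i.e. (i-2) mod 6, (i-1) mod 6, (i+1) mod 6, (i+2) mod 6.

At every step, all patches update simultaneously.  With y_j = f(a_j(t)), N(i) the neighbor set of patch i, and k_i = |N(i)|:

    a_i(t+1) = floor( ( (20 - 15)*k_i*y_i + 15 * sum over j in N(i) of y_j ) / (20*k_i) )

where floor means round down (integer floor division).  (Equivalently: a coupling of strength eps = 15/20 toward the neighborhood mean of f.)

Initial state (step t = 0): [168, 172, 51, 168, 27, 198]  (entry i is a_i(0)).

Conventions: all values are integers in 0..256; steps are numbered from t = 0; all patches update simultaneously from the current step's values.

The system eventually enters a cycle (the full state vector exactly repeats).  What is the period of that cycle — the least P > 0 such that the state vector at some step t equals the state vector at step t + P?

Simulating step by step:
t=0: [168, 172, 51, 168, 27, 198]
t=1: [167, 172, 205, 167, 164, 150]
t=2: [161, 163, 156, 161, 159, 193]
t=3: [199, 200, 186, 199, 198, 205]
t=4: [53, 54, 65, 53, 53, 11]
t=5: [219, 219, 236, 219, 218, 209]
t=6: [50, 50, 56, 50, 50, 42]
t=7: [223, 223, 227, 223, 223, 220]
t=8: [56, 56, 58, 56, 56, 54]
t=9: [236, 236, 237, 236, 236, 235]
t=10: [82, 82, 82, 82, 82, 81]
t=11: [30, 30, 31, 30, 30, 30]
t=12: [184, 184, 184, 184, 184, 184]
t=13: [235, 235, 235, 235, 235, 235]
t=14: [80, 80, 80, 80, 80, 80]
t=15: [27, 27, 27, 27, 27, 27]
t=16: [178, 178, 178, 178, 178, 178]
t=17: [223, 223, 223, 223, 223, 223]
t=18: [56, 56, 56, 56, 56, 56]
t=19: [236, 236, 236, 236, 236, 236]
t=20: [82, 82, 82, 82, 82, 82]
t=21: [31, 31, 31, 31, 31, 31]
t=22: [186, 186, 186, 186, 186, 186]
t=23: [239, 239, 239, 239, 239, 239]
t=24: [88, 88, 88, 88, 88, 88]
t=25: [43, 43, 43, 43, 43, 43]
t=26: [210, 210, 210, 210, 210, 210]
t=27: [30, 30, 30, 30, 30, 30]
t=28: [184, 184, 184, 184, 184, 184]

Answer: 16
Key observation: The state at step 12, [184, 184, 184, 184, 184, 184], reappears at step 28 — and no state repeats earlier — so the cycle the system enters has period 16.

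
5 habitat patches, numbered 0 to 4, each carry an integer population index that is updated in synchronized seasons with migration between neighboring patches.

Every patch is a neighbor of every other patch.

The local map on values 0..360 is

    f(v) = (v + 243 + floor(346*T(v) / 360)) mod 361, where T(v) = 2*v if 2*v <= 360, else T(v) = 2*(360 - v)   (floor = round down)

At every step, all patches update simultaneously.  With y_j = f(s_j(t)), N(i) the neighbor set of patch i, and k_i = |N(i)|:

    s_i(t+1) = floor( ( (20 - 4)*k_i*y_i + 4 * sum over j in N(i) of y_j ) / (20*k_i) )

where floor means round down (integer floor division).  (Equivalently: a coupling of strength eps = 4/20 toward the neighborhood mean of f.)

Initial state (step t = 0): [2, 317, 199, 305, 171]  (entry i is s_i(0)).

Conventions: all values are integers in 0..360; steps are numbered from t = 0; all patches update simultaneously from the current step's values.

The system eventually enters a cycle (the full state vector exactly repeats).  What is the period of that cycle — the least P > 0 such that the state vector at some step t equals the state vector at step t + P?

Simulating step by step:
t=0: [2, 317, 199, 305, 171]
t=1: [229, 254, 65, 262, 58]
t=2: [40, 293, 92, 288, 77]
t=3: [330, 288, 173, 292, 141]
t=4: [261, 291, 79, 288, 280]
t=5: [318, 297, 152, 299, 304]
t=6: [284, 299, 319, 298, 294]
t=7: [308, 298, 283, 298, 301]
t=8: [291, 299, 309, 299, 296]
t=9: [303, 298, 291, 298, 300]
t=10: [295, 298, 303, 298, 297]
t=11: [300, 298, 295, 298, 299]
t=12: [297, 298, 300, 298, 298]
t=13: [299, 298, 297, 298, 298]
t=14: [298, 299, 299, 299, 299]
t=15: [298, 298, 298, 298, 298]
t=16: [299, 299, 299, 299, 299]
t=17: [298, 298, 298, 298, 298]

Answer: 2
Key observation: The state at step 15, [298, 298, 298, 298, 298], reappears at step 17 — and no state repeats earlier — so the cycle the system enters has period 2.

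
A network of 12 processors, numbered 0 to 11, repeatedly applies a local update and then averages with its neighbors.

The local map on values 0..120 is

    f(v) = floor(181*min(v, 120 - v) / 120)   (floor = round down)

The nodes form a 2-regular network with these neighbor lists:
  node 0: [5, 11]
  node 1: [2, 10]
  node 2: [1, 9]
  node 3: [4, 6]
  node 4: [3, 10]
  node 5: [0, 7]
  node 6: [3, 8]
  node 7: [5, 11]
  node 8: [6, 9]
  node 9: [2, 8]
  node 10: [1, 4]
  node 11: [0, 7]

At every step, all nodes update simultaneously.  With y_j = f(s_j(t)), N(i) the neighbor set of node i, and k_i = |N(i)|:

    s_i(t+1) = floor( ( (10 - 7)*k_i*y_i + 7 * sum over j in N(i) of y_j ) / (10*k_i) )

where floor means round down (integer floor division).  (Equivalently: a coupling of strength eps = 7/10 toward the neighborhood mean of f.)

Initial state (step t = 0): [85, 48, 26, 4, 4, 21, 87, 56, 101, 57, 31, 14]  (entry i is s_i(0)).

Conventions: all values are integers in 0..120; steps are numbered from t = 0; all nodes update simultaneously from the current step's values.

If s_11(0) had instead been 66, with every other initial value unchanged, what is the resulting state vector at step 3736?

Answer: [72, 83, 85, 79, 77, 72, 84, 72, 86, 87, 79, 72]
Key observation: The state at step 13, [72, 55, 51, 62, 63, 72, 57, 72, 52, 50, 60, 72], reappears at step 25: the system is in a cycle of period 12 from step 13 on.  Therefore the state at step 3736 equals the state at step 13 + ((3736 - 13) mod 12) = 16, which is [72, 83, 85, 79, 77, 72, 84, 72, 86, 87, 79, 72].

Derivation:
t=0: [85, 48, 26, 4, 4, 21, 87, 56, 101, 57, 31, 66]
t=1: [54, 51, 66, 21, 20, 56, 26, 64, 55, 48, 41, 71]
t=2: [79, 72, 76, 33, 41, 82, 51, 80, 63, 78, 55, 79]
t=3: [59, 73, 67, 62, 64, 59, 69, 59, 74, 71, 71, 60]
t=4: [88, 74, 73, 82, 81, 88, 77, 88, 72, 73, 75, 88]
t=5: [48, 68, 69, 59, 60, 48, 64, 48, 68, 70, 64, 48]
t=6: [72, 79, 76, 87, 87, 72, 83, 72, 79, 76, 84, 72]
t=7: [72, 60, 64, 51, 50, 72, 55, 72, 60, 64, 54, 72]
t=8: [72, 84, 86, 77, 77, 72, 82, 72, 85, 86, 82, 72]
t=9: [72, 54, 52, 61, 61, 72, 57, 72, 53, 51, 58, 72]
t=10: [72, 82, 78, 86, 87, 72, 83, 72, 80, 77, 85, 72]
t=11: [72, 57, 61, 51, 50, 72, 55, 72, 59, 62, 52, 72]
t=12: [72, 83, 86, 77, 76, 72, 82, 72, 85, 87, 79, 72]
t=13: [72, 55, 51, 62, 63, 72, 57, 72, 52, 50, 60, 72]
t=14: [72, 82, 77, 85, 87, 72, 83, 72, 79, 76, 85, 72]
t=15: [72, 57, 62, 52, 51, 72, 56, 72, 60, 63, 52, 72]
t=16: [72, 83, 85, 79, 77, 72, 84, 72, 86, 87, 79, 72]
t=17: [72, 56, 52, 59, 61, 72, 55, 72, 51, 50, 59, 72]
t=18: [72, 83, 79, 85, 88, 72, 82, 72, 77, 76, 86, 72]
t=19: [72, 55, 60, 52, 50, 72, 57, 72, 62, 63, 51, 72]
t=20: [72, 82, 85, 79, 76, 72, 83, 72, 85, 87, 77, 72]
t=21: [72, 57, 52, 60, 63, 72, 56, 72, 52, 51, 62, 72]
t=22: [72, 83, 79, 86, 87, 72, 84, 72, 79, 77, 85, 72]
t=23: [72, 56, 59, 51, 50, 72, 55, 72, 59, 61, 52, 72]
t=24: [72, 83, 86, 77, 76, 72, 82, 72, 85, 88, 79, 72]
t=25: [72, 55, 51, 62, 63, 72, 57, 72, 52, 50, 60, 72]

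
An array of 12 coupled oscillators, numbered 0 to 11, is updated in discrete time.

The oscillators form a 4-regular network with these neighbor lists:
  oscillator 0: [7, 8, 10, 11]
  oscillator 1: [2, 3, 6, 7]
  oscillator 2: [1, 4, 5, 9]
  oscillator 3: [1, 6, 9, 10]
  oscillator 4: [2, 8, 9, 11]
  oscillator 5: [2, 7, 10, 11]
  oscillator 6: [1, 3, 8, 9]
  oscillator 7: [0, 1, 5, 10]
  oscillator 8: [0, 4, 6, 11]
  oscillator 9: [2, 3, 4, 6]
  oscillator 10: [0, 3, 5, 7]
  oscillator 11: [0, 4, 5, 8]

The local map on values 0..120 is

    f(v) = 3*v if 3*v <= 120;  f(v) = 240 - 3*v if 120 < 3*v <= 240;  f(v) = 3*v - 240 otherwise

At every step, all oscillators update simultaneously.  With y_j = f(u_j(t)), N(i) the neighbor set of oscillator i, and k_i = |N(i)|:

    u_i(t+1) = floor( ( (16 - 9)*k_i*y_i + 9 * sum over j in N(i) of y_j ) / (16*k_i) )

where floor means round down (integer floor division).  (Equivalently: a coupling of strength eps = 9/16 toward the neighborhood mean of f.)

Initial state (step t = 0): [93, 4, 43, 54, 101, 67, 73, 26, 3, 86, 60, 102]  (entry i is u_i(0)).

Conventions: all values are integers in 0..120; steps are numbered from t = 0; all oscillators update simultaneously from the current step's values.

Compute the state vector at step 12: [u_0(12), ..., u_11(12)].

Answer: [49, 77, 25, 78, 35, 29, 85, 32, 81, 33, 34, 65]

Derivation:
t=0: [93, 4, 43, 54, 101, 67, 73, 26, 3, 86, 60, 102]
t=1: [47, 45, 67, 49, 56, 61, 25, 55, 30, 46, 59, 49]
t=2: [88, 85, 64, 89, 77, 62, 87, 78, 87, 83, 73, 85]
t=3: [19, 20, 33, 21, 17, 36, 19, 18, 18, 18, 24, 21]
t=4: [59, 64, 81, 61, 60, 87, 57, 65, 55, 61, 71, 65]
t=5: [54, 45, 27, 53, 51, 26, 63, 42, 66, 51, 37, 50]
t=6: [84, 91, 85, 85, 80, 89, 66, 102, 61, 80, 97, 79]
t=7: [30, 33, 15, 24, 10, 30, 33, 46, 32, 10, 39, 14]
t=8: [89, 88, 54, 80, 43, 82, 85, 100, 78, 47, 100, 61]
t=9: [37, 32, 67, 27, 82, 38, 24, 42, 32, 72, 39, 46]
t=10: [108, 85, 50, 78, 39, 102, 73, 111, 82, 38, 110, 90]
t=11: [67, 36, 83, 36, 84, 71, 29, 76, 38, 82, 74, 51]
t=12: [49, 77, 25, 78, 35, 29, 85, 32, 81, 33, 34, 65]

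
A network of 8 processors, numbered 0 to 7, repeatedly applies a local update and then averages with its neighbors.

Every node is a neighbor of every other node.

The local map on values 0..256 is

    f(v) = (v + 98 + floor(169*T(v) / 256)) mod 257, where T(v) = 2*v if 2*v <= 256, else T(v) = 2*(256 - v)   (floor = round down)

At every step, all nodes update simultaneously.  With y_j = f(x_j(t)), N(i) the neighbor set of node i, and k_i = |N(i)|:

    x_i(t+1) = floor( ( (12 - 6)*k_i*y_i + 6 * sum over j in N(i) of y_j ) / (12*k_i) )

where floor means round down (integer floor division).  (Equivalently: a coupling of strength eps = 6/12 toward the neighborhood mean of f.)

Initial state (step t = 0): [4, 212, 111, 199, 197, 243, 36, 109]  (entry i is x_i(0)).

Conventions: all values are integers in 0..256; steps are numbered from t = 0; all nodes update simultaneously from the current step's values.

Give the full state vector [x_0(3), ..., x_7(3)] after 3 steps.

Simulating step by step:
t=0: [4, 212, 111, 199, 197, 243, 36, 109]
t=1: [111, 113, 107, 115, 115, 109, 143, 105]
t=2: [100, 102, 96, 104, 104, 98, 115, 94]
t=3: [74, 76, 70, 78, 78, 72, 89, 68]

Answer: [74, 76, 70, 78, 78, 72, 89, 68]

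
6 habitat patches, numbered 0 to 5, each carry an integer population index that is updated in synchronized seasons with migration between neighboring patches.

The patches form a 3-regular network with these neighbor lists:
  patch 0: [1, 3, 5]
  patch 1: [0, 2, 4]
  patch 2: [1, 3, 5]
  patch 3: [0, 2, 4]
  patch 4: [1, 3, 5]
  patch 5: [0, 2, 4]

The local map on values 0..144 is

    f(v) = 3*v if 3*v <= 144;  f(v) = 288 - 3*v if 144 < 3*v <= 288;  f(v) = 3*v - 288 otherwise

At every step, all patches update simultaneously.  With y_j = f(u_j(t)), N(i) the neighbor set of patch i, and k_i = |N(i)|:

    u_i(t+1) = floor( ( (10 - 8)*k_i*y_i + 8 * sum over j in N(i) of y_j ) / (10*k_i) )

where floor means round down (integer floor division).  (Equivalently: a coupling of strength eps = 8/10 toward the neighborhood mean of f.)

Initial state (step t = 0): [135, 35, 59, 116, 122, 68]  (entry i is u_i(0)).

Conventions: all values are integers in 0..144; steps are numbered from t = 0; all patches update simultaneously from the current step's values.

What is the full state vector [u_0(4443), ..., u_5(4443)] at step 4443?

Simulating step by step:
t=0: [135, 35, 59, 116, 122, 68]
t=1: [89, 102, 88, 93, 82, 98]
t=2: [13, 26, 13, 25, 17, 24]
t=3: [67, 50, 67, 49, 70, 48]
t=4: [130, 94, 130, 95, 128, 96]
t=5: [22, 81, 22, 80, 21, 80]
t=6: [50, 61, 50, 61, 50, 61]
t=7: [111, 131, 111, 131, 111, 131]
t=8: [93, 57, 93, 57, 93, 57]
t=9: [95, 30, 95, 30, 95, 30]
t=10: [72, 20, 72, 20, 72, 20]
t=11: [62, 69, 62, 69, 62, 69]
t=12: [85, 97, 85, 97, 85, 97]
t=13: [9, 27, 9, 27, 9, 27]
t=14: [70, 37, 70, 37, 70, 37]
t=15: [104, 84, 104, 84, 104, 84]
t=16: [33, 26, 33, 26, 33, 26]
t=17: [82, 94, 82, 94, 82, 94]
t=18: [13, 34, 13, 34, 13, 34]
t=19: [89, 51, 89, 51, 89, 51]
t=20: [112, 43, 112, 43, 112, 43]
t=21: [112, 64, 112, 64, 112, 64]
t=22: [86, 57, 86, 57, 86, 57]
t=23: [99, 47, 99, 47, 99, 47]
t=24: [114, 35, 114, 35, 114, 35]
t=25: [94, 64, 94, 64, 94, 64]
t=26: [78, 24, 78, 24, 78, 24]
t=27: [68, 57, 68, 57, 68, 57]
t=28: [110, 90, 110, 90, 110, 90]
t=29: [22, 37, 22, 37, 22, 37]
t=30: [102, 75, 102, 75, 102, 75]
t=31: [54, 27, 54, 27, 54, 27]
t=32: [90, 117, 90, 117, 90, 117]
t=33: [54, 27, 54, 27, 54, 27]

Answer: [54, 27, 54, 27, 54, 27]
Key observation: The state at step 31, [54, 27, 54, 27, 54, 27], reappears at step 33: the system is in a cycle of period 2 from step 31 on.  Therefore the state at step 4443 equals the state at step 31 + ((4443 - 31) mod 2) = 31, which is [54, 27, 54, 27, 54, 27].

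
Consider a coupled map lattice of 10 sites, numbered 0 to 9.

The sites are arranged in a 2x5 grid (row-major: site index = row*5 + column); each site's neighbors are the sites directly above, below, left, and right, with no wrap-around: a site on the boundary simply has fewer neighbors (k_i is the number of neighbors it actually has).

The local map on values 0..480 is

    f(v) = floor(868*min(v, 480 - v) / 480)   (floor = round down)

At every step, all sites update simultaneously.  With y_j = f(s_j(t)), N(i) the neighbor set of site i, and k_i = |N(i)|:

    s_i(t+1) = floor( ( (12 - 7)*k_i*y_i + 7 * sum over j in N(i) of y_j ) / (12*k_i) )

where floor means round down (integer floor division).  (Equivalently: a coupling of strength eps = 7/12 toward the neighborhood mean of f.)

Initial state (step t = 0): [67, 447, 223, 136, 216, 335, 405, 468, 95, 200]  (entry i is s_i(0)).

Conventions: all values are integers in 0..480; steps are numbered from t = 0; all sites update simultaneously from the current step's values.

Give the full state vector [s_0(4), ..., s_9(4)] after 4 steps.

Answer: [226, 260, 331, 353, 325, 207, 231, 300, 329, 311]

Derivation:
t=0: [67, 447, 223, 136, 216, 335, 405, 468, 95, 200]
t=1: [144, 152, 231, 289, 339, 183, 122, 146, 193, 314]
t=2: [284, 288, 345, 342, 293, 277, 260, 301, 322, 300]
t=3: [355, 338, 280, 272, 308, 371, 367, 314, 293, 317]
t=4: [226, 260, 331, 353, 325, 207, 231, 300, 329, 311]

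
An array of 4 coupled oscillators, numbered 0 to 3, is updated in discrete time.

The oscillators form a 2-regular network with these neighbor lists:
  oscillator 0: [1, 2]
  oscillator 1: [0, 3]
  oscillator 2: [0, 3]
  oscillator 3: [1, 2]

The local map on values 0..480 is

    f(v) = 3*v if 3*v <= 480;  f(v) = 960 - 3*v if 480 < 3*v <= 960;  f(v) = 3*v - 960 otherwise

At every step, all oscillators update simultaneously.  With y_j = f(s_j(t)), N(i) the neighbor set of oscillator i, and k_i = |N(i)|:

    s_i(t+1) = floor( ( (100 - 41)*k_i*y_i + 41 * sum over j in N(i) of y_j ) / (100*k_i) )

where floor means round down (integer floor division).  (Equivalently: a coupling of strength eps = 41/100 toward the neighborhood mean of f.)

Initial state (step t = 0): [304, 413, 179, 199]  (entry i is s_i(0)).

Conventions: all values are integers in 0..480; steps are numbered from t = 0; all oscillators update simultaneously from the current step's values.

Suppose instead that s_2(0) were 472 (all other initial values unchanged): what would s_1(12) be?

Simulating step by step:
t=0: [304, 413, 472, 199]
t=1: [178, 248, 353, 364]
t=2: [315, 241, 172, 142]
t=3: [148, 230, 352, 390]
t=4: [336, 293, 190, 198]
t=5: [124, 132, 314, 312]
t=6: [304, 314, 91, 99]
t=7: [87, 81, 231, 234]
t=8: [258, 249, 263, 256]
t=9: [188, 203, 178, 192]
t=10: [392, 366, 411, 385]
t=11: [211, 165, 245, 199]
t=12: [334, 415, 274, 355]

Answer: s_1(12) = 415
Key observation: This trace re-runs the system from the modified initial state.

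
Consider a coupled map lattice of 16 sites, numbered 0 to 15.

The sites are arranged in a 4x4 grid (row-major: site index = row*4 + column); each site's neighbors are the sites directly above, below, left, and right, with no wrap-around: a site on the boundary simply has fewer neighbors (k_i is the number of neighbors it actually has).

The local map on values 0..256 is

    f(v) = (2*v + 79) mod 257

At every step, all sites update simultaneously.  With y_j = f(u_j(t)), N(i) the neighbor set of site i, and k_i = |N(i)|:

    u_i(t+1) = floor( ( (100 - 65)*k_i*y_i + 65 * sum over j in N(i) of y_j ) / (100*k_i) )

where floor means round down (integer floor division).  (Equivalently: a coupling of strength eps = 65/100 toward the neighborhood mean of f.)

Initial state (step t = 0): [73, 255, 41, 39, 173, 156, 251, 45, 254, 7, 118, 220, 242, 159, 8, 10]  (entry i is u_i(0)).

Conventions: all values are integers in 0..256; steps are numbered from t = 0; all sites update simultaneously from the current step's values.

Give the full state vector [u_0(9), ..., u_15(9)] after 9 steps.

Answer: [77, 39, 32, 88, 118, 78, 83, 136, 125, 108, 121, 189, 165, 141, 171, 178]

Derivation:
t=0: [73, 255, 41, 39, 173, 156, 251, 45, 254, 7, 118, 220, 242, 159, 8, 10]
t=1: [157, 138, 121, 162, 152, 112, 108, 108, 92, 98, 62, 72, 86, 100, 97, 67]
t=2: [120, 87, 83, 84, 84, 61, 70, 101, 87, 51, 118, 176, 96, 69, 100, 152]
t=3: [184, 198, 241, 173, 198, 216, 162, 147, 184, 181, 117, 105, 157, 122, 94, 107]
t=4: [208, 182, 131, 111, 213, 213, 127, 115, 183, 156, 80, 56, 130, 94, 37, 26]
t=5: [224, 188, 95, 59, 232, 191, 127, 85, 166, 158, 173, 158, 93, 83, 135, 157]
t=6: [78, 118, 106, 153, 90, 143, 129, 176, 91, 173, 130, 168, 132, 137, 151, 122]
t=7: [101, 101, 69, 112, 75, 87, 92, 140, 56, 105, 114, 125, 62, 115, 96, 114]
t=8: [90, 115, 92, 119, 181, 135, 103, 62, 167, 99, 37, 68, 150, 72, 37, 45]
t=9: [77, 39, 32, 88, 118, 78, 83, 136, 125, 108, 121, 189, 165, 141, 171, 178]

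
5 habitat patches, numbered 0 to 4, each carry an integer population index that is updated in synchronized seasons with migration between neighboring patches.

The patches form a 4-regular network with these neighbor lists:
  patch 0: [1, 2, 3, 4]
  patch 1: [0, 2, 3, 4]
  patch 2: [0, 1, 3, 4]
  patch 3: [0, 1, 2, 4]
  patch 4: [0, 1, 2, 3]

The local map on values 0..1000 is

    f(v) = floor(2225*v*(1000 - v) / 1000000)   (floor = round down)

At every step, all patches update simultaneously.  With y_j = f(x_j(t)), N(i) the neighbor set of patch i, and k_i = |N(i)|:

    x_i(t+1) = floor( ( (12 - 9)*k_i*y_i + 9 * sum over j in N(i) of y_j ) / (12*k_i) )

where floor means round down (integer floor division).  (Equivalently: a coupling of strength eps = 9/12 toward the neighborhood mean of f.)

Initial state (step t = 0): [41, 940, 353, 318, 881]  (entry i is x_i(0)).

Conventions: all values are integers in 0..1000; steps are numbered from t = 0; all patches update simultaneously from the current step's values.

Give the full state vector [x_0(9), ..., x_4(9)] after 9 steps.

Answer: [550, 550, 550, 550, 550]

Derivation:
t=0: [41, 940, 353, 318, 881]
t=1: [274, 276, 300, 299, 283]
t=2: [453, 453, 454, 454, 453]
t=3: [551, 551, 551, 551, 551]
t=4: [550, 550, 550, 550, 550]
t=5: [550, 550, 550, 550, 550]
t=6: [550, 550, 550, 550, 550]
t=7: [550, 550, 550, 550, 550]
t=8: [550, 550, 550, 550, 550]
t=9: [550, 550, 550, 550, 550]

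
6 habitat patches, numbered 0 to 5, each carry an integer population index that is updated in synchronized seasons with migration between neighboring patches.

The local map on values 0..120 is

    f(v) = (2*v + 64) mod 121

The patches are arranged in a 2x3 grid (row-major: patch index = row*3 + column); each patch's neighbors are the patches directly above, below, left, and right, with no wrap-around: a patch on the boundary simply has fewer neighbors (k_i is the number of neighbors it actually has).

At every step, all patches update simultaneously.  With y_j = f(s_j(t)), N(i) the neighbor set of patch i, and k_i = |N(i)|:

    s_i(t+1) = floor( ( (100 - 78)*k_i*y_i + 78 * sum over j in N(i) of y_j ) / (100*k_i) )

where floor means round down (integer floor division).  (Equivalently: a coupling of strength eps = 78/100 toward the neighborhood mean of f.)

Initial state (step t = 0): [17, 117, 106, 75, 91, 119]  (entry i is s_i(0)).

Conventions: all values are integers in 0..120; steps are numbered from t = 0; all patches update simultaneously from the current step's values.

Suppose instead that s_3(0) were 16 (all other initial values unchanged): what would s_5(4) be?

Simulating step by step:
t=0: [17, 117, 106, 16, 91, 119]
t=1: [80, 47, 52, 60, 56, 28]
t=2: [61, 61, 71, 75, 69, 66]
t=3: [75, 74, 73, 77, 78, 81]
t=4: [93, 93, 96, 96, 97, 96]

Answer: s_5(4) = 96
Key observation: This trace re-runs the system from the modified initial state.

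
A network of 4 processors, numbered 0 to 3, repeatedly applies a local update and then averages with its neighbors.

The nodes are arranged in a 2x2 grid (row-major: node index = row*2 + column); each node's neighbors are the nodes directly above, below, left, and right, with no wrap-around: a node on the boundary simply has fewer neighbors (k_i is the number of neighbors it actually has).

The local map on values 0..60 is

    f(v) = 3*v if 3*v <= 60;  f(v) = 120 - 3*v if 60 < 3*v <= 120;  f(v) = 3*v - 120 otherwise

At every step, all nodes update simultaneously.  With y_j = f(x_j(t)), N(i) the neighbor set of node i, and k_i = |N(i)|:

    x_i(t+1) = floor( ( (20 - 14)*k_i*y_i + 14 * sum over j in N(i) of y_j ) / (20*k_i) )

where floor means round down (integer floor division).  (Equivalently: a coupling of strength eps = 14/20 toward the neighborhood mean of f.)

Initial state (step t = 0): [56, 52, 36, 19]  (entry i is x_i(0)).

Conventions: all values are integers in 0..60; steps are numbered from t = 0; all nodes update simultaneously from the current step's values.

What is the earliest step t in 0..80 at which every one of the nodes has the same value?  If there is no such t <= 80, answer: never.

Simulating step by step:
t=0: [56, 52, 36, 19]  (not all equal)
t=1: [31, 47, 40, 33]  (not all equal)
t=2: [15, 23, 16, 13]  (not all equal)
t=3: [48, 44, 43, 46]  (not all equal)
t=4: [14, 18, 17, 12]  (not all equal)
t=5: [49, 43, 42, 47]  (not all equal)
t=6: [13, 19, 18, 11]  (not all equal)
t=7: [50, 42, 41, 48]  (not all equal)
t=8: [12, 20, 19, 10]  (not all equal)
t=9: [51, 41, 40, 49]  (not all equal)
t=10: [10, 21, 21, 9]  (not all equal)
t=11: [48, 37, 37, 48]  (not all equal)
t=12: [13, 19, 19, 13]  (not all equal)
t=13: [51, 44, 44, 51]  (not all equal)
t=14: [18, 26, 26, 18]  (not all equal)
t=15: [45, 50, 50, 45]  (not all equal)
t=16: [25, 19, 19, 25]  (not all equal)
t=17: [53, 48, 48, 53]  (not all equal)
t=18: [28, 34, 34, 28]  (not all equal)
t=19: [23, 30, 30, 23]  (not all equal)
t=20: [36, 44, 44, 36]  (not all equal)
t=21: [12, 12, 12, 12]  (all equal)

Answer: 21
Key observation: Synchronization is absorbing here: once all nodes are equal they stay equal, and step 21 is the first all-equal step.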